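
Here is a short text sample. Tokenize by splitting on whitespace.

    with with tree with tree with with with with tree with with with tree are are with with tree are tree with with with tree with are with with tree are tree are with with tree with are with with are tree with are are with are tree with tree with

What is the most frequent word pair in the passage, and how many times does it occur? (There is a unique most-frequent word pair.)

Bigram frequencies (highest first):
  with with: 12
  with tree: 9
  tree with: 9
  are with: 5
  with are: 5
  tree are: 4
  … (2 more, each ≤ 4)

"with with", 12 times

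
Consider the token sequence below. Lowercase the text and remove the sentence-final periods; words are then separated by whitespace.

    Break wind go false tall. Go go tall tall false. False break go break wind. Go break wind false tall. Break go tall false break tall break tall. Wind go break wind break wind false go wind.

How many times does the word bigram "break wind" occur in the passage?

5

Scanning the 36 overlapping bigram windows for "break wind":
  position 1–2: break wind
  position 14–15: break wind
  position 17–18: break wind
  position 31–32: break wind
  position 33–34: break wind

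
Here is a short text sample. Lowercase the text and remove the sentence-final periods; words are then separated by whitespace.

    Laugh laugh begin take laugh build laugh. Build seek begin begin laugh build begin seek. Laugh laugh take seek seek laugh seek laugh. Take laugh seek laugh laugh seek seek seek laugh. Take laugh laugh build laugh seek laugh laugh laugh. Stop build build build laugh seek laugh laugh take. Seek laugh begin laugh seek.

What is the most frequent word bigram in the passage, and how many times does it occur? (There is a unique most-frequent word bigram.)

Bigram frequencies (highest first):
  seek laugh: 8
  laugh laugh: 7
  laugh seek: 6
  laugh build: 4
  laugh take: 4
  take laugh: 3
  … (14 more, each ≤ 3)

"seek laugh", 8 times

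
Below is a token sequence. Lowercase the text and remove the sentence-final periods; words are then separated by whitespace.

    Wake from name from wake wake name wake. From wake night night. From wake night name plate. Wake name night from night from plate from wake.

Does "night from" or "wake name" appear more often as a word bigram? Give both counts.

"night from": 3 occurrences
"wake name": 2 occurrences

"night from" (3 vs 2)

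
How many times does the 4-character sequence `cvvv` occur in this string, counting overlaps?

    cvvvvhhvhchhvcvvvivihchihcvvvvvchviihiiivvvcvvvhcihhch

Sliding a length-4 window over the 54 characters (51 positions):
  position 1–4: cvvv
  position 14–17: cvvv
  position 26–29: cvvv
  position 44–47: cvvv

4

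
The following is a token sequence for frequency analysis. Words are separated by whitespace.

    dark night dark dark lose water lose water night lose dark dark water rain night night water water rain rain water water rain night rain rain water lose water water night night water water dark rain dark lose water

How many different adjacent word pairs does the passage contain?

39 tokens → 38 bigram windows in total.
Repeated bigrams (each contributes count−1 duplicates):
  lose water: 4
  water water: 4
  water rain: 3
  dark dark: 2
  dark lose: 2
  night night: 2
  night water: 2
  rain night: 2
  … (4 more repeated)
17 duplicate windows → 38 − 17 = 21 distinct.

21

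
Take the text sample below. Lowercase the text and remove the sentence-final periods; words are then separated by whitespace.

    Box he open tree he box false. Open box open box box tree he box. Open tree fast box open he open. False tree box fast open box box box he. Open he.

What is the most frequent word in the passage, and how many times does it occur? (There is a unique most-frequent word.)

Unigram frequencies (highest first):
  box: 11
  open: 8
  he: 6
  tree: 4
  false: 2
  fast: 2

"box", 11 times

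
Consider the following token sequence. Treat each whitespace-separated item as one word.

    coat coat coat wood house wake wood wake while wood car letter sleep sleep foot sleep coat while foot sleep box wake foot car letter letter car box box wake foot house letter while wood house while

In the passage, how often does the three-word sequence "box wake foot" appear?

2

Scanning the 35 overlapping trigram windows for "box wake foot":
  position 21–23: box wake foot
  position 29–31: box wake foot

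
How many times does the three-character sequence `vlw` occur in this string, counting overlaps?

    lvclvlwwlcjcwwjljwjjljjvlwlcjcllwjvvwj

2

Sliding a length-3 window over the 38 characters (36 positions):
  position 5–7: vlw
  position 24–26: vlw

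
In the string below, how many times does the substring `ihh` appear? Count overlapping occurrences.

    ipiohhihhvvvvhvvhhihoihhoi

2

Sliding a length-3 window over the 26 characters (24 positions):
  position 7–9: ihh
  position 22–24: ihh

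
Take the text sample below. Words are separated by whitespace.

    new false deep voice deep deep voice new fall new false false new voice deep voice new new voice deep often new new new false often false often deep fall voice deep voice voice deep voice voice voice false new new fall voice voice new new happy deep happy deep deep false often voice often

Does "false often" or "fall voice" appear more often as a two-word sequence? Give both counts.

"false often": 3 occurrences
"fall voice": 2 occurrences

"false often" (3 vs 2)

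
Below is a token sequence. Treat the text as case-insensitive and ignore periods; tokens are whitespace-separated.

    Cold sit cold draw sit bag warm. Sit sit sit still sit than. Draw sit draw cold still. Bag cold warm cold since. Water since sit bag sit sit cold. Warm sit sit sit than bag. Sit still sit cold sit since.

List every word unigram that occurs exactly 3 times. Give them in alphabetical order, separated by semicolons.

draw; since; still; warm

Unigram counts meeting the condition (exactly 3 times):
  draw: 3
  since: 3
  still: 3
  warm: 3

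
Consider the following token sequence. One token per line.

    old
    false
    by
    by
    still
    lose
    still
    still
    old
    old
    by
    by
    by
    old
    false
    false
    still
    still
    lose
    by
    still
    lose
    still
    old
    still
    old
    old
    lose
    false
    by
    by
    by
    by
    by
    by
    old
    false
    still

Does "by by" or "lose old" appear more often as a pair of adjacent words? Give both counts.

"by by": 8 occurrences
"lose old": 0 occurrences

"by by" (8 vs 0)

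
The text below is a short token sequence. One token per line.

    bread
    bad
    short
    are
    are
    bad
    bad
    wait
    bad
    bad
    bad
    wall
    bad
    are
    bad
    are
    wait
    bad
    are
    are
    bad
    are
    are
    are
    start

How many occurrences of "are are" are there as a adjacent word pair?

Scanning the 24 overlapping bigram windows for "are are":
  position 4–5: are are
  position 19–20: are are
  position 22–23: are are
  position 23–24: are are

4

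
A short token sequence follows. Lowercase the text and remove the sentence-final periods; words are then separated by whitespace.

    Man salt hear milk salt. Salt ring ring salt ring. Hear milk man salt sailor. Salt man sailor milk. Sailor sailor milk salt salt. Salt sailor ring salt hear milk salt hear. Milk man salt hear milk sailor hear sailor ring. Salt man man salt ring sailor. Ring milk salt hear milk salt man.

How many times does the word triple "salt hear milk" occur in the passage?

5

Scanning the 52 overlapping trigram windows for "salt hear milk":
  position 2–4: salt hear milk
  position 28–30: salt hear milk
  position 31–33: salt hear milk
  position 35–37: salt hear milk
  position 50–52: salt hear milk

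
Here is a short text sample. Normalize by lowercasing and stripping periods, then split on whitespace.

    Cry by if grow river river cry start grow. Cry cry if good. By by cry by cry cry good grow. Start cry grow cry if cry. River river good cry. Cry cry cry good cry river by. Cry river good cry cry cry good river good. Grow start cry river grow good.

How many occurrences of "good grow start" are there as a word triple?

Scanning the 51 overlapping trigram windows for "good grow start":
  position 20–22: good grow start
  position 47–49: good grow start

2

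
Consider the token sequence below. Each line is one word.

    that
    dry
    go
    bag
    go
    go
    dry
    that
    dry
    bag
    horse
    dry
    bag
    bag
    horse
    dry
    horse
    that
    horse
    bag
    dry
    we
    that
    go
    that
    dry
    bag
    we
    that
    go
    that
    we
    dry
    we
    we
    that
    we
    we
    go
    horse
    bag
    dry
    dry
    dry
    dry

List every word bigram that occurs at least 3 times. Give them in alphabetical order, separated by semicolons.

Bigram counts meeting the condition (at least 3 times):
  dry bag: 3
  dry dry: 3
  that dry: 3
  we that: 3

dry bag; dry dry; that dry; we that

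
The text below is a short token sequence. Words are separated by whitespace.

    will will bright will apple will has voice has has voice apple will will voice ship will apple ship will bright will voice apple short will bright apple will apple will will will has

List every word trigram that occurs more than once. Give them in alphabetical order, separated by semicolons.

Trigram counts meeting the condition (more than once):
  apple will will: 2
  will apple will: 2
  will bright will: 2

apple will will; will apple will; will bright will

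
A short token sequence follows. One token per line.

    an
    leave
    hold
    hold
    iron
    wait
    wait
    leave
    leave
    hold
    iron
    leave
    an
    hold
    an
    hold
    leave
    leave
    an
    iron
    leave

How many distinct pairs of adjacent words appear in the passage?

21 tokens → 20 bigram windows in total.
Repeated bigrams (each contributes count−1 duplicates):
  an hold: 2
  hold iron: 2
  iron leave: 2
  leave an: 2
  leave hold: 2
  leave leave: 2
6 duplicate windows → 20 − 6 = 14 distinct.

14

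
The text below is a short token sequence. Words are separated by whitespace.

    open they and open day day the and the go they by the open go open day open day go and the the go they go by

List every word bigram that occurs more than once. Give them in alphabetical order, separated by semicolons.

Bigram counts meeting the condition (more than once):
  and the: 2
  go they: 2
  open day: 3
  the go: 2

and the; go they; open day; the go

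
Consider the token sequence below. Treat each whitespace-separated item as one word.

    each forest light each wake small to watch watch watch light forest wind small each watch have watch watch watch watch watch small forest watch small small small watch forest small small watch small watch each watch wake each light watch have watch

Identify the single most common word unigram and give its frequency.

"watch", 16 times

Unigram frequencies (highest first):
  watch: 16
  small: 9
  each: 5
  forest: 4
  light: 3
  wake: 2
  … (3 more, each ≤ 2)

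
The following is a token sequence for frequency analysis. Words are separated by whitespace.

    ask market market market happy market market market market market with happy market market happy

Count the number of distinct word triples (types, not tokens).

8

15 tokens → 13 trigram windows in total.
Repeated trigrams (each contributes count−1 duplicates):
  market market market: 4
  happy market market: 2
  market market happy: 2
5 duplicate windows → 13 − 5 = 8 distinct.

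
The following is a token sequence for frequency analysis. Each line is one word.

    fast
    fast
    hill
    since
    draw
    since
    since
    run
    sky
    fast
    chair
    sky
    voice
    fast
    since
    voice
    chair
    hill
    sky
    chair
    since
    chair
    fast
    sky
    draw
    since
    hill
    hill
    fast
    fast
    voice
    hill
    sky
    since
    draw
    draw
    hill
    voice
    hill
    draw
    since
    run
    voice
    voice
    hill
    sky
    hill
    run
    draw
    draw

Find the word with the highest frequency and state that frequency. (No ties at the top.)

"hill", 9 times

Unigram frequencies (highest first):
  hill: 9
  since: 8
  fast: 7
  draw: 7
  sky: 6
  voice: 6
  … (2 more, each ≤ 4)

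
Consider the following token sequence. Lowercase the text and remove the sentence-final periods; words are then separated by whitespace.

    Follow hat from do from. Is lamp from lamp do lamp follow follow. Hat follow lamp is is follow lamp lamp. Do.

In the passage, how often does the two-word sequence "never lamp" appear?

0

Scanning the 21 overlapping bigram windows for "never lamp":
  (none found)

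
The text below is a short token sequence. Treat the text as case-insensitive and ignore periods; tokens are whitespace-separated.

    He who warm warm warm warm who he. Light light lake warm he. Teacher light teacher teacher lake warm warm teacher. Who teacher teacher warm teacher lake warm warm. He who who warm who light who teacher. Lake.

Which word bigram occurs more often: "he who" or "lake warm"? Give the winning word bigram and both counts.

"lake warm" (3 vs 2)

"he who": 2 occurrences
"lake warm": 3 occurrences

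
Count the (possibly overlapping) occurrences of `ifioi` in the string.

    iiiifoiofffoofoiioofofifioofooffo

0

Sliding a length-5 window over the 33 characters (29 positions):
  (no match at any position)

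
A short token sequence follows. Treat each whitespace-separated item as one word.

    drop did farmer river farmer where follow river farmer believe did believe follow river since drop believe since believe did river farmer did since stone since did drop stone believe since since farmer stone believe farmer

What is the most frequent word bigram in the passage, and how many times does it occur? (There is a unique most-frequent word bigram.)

"river farmer", 3 times

Bigram frequencies (highest first):
  river farmer: 3
  follow river: 2
  believe did: 2
  believe since: 2
  stone believe: 2
  drop did: 1
  … (23 more, each ≤ 1)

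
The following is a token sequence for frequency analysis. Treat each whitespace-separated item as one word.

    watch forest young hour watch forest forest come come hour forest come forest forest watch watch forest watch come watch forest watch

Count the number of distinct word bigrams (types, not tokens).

14

22 tokens → 21 bigram windows in total.
Repeated bigrams (each contributes count−1 duplicates):
  watch forest: 4
  forest watch: 3
  forest come: 2
  forest forest: 2
7 duplicate windows → 21 − 7 = 14 distinct.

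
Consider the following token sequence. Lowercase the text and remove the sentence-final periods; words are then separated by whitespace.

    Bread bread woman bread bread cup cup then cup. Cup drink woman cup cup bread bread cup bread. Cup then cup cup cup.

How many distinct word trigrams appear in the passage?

23 tokens → 21 trigram windows in total.
Repeated trigrams (each contributes count−1 duplicates):
  bread bread cup: 2
  cup then cup: 2
  then cup cup: 2
3 duplicate windows → 21 − 3 = 18 distinct.

18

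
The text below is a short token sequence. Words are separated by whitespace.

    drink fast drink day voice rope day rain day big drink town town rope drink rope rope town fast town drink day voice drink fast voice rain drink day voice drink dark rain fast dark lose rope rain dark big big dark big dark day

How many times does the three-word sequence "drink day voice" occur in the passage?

3

Scanning the 43 overlapping trigram windows for "drink day voice":
  position 3–5: drink day voice
  position 21–23: drink day voice
  position 28–30: drink day voice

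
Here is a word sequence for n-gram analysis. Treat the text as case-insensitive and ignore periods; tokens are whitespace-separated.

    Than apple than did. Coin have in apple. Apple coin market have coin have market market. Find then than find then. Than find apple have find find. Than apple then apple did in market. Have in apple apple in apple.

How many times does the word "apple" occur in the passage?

Scanning the 40 tokens for "apple":
  position 2: apple
  position 8: apple
  position 9: apple
  position 24: apple
  position 29: apple
  position 31: apple
  position 37: apple
  position 38: apple
  position 40: apple

9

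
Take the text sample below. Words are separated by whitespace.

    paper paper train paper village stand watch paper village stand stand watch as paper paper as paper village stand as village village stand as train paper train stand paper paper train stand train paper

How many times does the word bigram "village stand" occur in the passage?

4

Scanning the 33 overlapping bigram windows for "village stand":
  position 5–6: village stand
  position 9–10: village stand
  position 18–19: village stand
  position 22–23: village stand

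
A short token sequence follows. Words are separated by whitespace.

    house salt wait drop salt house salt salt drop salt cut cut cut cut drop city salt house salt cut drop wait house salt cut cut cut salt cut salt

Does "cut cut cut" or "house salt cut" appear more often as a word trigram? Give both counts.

"cut cut cut": 3 occurrences
"house salt cut": 2 occurrences

"cut cut cut" (3 vs 2)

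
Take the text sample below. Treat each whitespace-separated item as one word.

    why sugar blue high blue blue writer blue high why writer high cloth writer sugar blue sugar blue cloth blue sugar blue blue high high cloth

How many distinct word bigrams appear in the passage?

26 tokens → 25 bigram windows in total.
Repeated bigrams (each contributes count−1 duplicates):
  sugar blue: 4
  blue high: 3
  blue blue: 2
  blue sugar: 2
  high cloth: 2
8 duplicate windows → 25 − 8 = 17 distinct.

17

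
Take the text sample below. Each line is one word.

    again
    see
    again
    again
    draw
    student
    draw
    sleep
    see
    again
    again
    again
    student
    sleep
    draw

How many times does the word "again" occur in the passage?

Scanning the 15 tokens for "again":
  position 1: again
  position 3: again
  position 4: again
  position 10: again
  position 11: again
  position 12: again

6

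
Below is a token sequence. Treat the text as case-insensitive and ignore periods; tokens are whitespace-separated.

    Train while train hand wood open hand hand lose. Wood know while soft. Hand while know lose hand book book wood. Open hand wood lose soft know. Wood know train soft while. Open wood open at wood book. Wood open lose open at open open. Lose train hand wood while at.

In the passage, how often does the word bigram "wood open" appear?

4

Scanning the 50 overlapping bigram windows for "wood open":
  position 5–6: wood open
  position 21–22: wood open
  position 34–35: wood open
  position 39–40: wood open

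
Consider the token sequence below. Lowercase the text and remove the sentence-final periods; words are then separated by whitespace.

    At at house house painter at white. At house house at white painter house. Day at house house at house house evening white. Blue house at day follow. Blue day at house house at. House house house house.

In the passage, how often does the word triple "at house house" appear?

Scanning the 36 overlapping trigram windows for "at house house":
  position 2–4: at house house
  position 8–10: at house house
  position 16–18: at house house
  position 19–21: at house house
  position 31–33: at house house
  position 34–36: at house house

6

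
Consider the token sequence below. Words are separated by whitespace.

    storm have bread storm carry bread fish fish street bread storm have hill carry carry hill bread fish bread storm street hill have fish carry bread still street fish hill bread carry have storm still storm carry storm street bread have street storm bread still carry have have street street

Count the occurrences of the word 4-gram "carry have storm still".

1

Scanning the 47 overlapping 4-gram windows for "carry have storm still":
  position 32–35: carry have storm still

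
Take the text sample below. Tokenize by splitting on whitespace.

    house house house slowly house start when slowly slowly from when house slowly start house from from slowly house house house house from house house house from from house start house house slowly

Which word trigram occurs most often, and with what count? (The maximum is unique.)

"house house house", 4 times

Trigram frequencies (highest first):
  house house house: 4
  house house slowly: 2
  house from from: 2
  house house from: 2
  house slowly house: 1
  slowly house start: 1
  … (19 more, each ≤ 1)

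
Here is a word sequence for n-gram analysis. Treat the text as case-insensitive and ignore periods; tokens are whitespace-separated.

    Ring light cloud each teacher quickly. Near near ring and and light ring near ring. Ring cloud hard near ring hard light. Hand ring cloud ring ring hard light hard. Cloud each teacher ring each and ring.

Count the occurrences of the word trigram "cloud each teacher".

2

Scanning the 35 overlapping trigram windows for "cloud each teacher":
  position 3–5: cloud each teacher
  position 31–33: cloud each teacher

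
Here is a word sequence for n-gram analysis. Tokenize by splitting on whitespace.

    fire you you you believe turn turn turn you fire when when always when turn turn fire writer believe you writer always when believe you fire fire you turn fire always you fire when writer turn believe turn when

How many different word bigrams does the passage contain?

39 tokens → 38 bigram windows in total.
Repeated bigrams (each contributes count−1 duplicates):
  turn turn: 3
  you fire: 3
  always when: 2
  believe turn: 2
  believe you: 2
  fire when: 2
  fire you: 2
  turn fire: 2
  … (1 more repeated)
11 duplicate windows → 38 − 11 = 27 distinct.

27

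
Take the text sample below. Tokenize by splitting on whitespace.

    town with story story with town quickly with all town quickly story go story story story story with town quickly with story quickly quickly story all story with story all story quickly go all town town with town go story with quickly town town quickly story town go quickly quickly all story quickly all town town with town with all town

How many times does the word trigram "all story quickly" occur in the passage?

2

Scanning the 59 overlapping trigram windows for "all story quickly":
  position 30–32: all story quickly
  position 51–53: all story quickly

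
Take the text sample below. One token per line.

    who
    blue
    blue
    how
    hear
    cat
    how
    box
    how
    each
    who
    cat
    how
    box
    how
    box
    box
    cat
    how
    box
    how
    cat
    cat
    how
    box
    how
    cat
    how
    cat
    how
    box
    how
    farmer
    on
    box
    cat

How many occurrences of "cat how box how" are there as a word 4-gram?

Scanning the 33 overlapping 4-gram windows for "cat how box how":
  position 6–9: cat how box how
  position 12–15: cat how box how
  position 18–21: cat how box how
  position 23–26: cat how box how
  position 29–32: cat how box how

5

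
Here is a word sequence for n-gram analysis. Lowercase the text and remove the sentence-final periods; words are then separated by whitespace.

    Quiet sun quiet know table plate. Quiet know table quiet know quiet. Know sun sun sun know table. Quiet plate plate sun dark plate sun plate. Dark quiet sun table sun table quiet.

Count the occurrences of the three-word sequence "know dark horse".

0

Scanning the 31 overlapping trigram windows for "know dark horse":
  (none found)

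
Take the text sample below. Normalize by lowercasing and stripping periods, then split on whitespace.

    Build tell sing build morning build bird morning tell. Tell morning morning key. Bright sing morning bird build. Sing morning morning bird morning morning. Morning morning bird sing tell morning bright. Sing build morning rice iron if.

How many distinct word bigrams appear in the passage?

24

37 tokens → 36 bigram windows in total.
Repeated bigrams (each contributes count−1 duplicates):
  morning morning: 5
  morning bird: 3
  bird morning: 2
  bright sing: 2
  build morning: 2
  sing build: 2
  sing morning: 2
  tell morning: 2
12 duplicate windows → 36 − 12 = 24 distinct.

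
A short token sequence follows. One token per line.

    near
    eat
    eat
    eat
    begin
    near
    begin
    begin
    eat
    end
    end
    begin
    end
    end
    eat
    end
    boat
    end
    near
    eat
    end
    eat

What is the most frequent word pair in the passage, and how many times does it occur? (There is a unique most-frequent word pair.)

"eat end", 3 times

Bigram frequencies (highest first):
  eat end: 3
  near eat: 2
  eat eat: 2
  end end: 2
  end eat: 2
  eat begin: 1
  … (9 more, each ≤ 1)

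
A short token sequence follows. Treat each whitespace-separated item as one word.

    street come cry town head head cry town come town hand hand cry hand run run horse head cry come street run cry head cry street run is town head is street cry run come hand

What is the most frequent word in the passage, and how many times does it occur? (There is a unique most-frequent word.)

Unigram frequencies (highest first):
  cry: 7
  head: 5
  run: 5
  street: 4
  come: 4
  town: 4
  … (3 more, each ≤ 4)

"cry", 7 times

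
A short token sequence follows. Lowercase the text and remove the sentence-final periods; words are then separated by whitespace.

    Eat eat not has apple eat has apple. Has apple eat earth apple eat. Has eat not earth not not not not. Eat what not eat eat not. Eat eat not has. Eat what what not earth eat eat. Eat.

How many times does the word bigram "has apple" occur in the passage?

3

Scanning the 39 overlapping bigram windows for "has apple":
  position 4–5: has apple
  position 7–8: has apple
  position 9–10: has apple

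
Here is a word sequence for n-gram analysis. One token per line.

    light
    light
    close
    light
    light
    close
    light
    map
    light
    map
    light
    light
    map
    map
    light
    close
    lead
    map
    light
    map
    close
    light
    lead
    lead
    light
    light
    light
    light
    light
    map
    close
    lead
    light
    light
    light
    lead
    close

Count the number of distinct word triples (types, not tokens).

25

37 tokens → 35 trigram windows in total.
Repeated trigrams (each contributes count−1 duplicates):
  light light light: 4
  lead light light: 2
  light close light: 2
  light light close: 2
  light light map: 2
  light map close: 2
  light map light: 2
  map light map: 2
10 duplicate windows → 35 − 10 = 25 distinct.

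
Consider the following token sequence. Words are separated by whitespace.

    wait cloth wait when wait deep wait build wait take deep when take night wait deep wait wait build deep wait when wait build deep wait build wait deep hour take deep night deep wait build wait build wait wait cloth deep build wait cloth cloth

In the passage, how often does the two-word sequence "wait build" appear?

6

Scanning the 45 overlapping bigram windows for "wait build":
  position 7–8: wait build
  position 18–19: wait build
  position 23–24: wait build
  position 26–27: wait build
  position 35–36: wait build
  position 37–38: wait build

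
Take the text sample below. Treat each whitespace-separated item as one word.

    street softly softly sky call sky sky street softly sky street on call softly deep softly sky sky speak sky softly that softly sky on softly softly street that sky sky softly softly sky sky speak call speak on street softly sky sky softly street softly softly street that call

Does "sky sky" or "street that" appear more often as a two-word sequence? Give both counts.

"sky sky": 5 occurrences
"street that": 2 occurrences

"sky sky" (5 vs 2)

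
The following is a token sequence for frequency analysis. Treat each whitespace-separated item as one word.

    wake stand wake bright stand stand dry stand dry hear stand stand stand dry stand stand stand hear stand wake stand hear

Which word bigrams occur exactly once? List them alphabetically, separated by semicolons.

bright stand; dry hear; wake bright

Bigram counts meeting the condition (exactly once):
  bright stand: 1
  dry hear: 1
  wake bright: 1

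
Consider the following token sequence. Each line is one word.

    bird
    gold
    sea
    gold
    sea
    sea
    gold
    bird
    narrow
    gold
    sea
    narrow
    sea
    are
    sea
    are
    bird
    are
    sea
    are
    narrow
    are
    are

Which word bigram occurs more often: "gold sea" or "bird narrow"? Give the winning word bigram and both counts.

"gold sea": 3 occurrences
"bird narrow": 1 occurrence

"gold sea" (3 vs 1)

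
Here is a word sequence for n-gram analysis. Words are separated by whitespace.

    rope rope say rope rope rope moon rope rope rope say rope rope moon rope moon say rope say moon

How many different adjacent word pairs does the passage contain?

20 tokens → 19 bigram windows in total.
Repeated bigrams (each contributes count−1 duplicates):
  rope rope: 6
  rope moon: 3
  rope say: 3
  say rope: 3
  moon rope: 2
12 duplicate windows → 19 − 12 = 7 distinct.

7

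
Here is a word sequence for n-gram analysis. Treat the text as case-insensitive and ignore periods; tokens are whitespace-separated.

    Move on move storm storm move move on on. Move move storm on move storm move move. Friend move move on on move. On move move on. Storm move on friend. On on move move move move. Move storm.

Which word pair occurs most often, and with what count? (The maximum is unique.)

Bigram frequencies (highest first):
  move move: 9
  move on: 6
  on move: 6
  move storm: 4
  storm move: 3
  on on: 3
  … (7 more, each ≤ 1)

"move move", 9 times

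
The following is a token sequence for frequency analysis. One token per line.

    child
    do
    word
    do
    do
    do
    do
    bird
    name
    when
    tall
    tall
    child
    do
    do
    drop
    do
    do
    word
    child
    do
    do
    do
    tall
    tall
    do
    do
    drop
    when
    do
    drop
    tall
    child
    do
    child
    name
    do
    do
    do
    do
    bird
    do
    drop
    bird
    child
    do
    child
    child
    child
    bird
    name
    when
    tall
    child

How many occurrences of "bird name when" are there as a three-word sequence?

2

Scanning the 52 overlapping trigram windows for "bird name when":
  position 8–10: bird name when
  position 50–52: bird name when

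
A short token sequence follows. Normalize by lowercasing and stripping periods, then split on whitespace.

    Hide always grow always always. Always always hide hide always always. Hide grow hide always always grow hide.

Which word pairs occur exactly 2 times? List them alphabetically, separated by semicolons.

always grow; always hide; grow hide

Bigram counts meeting the condition (exactly 2 times):
  always grow: 2
  always hide: 2
  grow hide: 2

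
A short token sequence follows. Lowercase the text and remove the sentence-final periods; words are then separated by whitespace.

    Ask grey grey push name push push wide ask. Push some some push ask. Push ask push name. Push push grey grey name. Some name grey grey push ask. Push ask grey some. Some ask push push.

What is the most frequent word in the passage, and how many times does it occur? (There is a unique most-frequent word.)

"push", 13 times

Unigram frequencies (highest first):
  push: 13
  ask: 7
  grey: 7
  some: 5
  name: 4
  wide: 1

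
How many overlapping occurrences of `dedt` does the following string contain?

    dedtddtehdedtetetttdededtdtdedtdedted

Sliding a length-4 window over the 37 characters (34 positions):
  position 1–4: dedt
  position 10–13: dedt
  position 22–25: dedt
  position 28–31: dedt
  position 32–35: dedt

5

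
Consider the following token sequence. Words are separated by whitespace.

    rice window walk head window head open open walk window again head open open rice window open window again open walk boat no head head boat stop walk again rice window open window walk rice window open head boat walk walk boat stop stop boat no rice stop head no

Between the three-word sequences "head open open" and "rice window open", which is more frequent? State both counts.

"rice window open" (3 vs 2)

"head open open": 2 occurrences
"rice window open": 3 occurrences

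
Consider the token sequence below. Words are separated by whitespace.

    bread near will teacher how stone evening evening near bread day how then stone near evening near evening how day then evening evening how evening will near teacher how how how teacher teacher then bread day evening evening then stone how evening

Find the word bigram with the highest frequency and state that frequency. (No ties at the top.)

Bigram frequencies (highest first):
  evening evening: 3
  teacher how: 2
  evening near: 2
  bread day: 2
  then stone: 2
  near evening: 2
  … (25 more, each ≤ 2)

"evening evening", 3 times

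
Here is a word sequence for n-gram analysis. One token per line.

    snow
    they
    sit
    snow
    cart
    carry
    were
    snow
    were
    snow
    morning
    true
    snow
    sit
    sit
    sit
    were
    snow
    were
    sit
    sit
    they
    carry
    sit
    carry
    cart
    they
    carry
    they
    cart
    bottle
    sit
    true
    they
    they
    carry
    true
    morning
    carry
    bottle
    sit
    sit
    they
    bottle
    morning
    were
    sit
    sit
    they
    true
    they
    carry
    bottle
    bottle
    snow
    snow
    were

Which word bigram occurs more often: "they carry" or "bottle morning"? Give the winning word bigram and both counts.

"they carry" (4 vs 1)

"they carry": 4 occurrences
"bottle morning": 1 occurrence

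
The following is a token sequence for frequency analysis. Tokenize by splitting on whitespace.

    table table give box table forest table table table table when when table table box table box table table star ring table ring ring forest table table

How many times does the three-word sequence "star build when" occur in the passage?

0

Scanning the 25 overlapping trigram windows for "star build when":
  (none found)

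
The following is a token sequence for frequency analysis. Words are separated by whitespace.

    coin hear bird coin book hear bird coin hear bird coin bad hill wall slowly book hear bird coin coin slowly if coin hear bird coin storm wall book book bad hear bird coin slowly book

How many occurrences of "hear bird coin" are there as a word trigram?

Scanning the 34 overlapping trigram windows for "hear bird coin":
  position 2–4: hear bird coin
  position 6–8: hear bird coin
  position 9–11: hear bird coin
  position 17–19: hear bird coin
  position 24–26: hear bird coin
  position 32–34: hear bird coin

6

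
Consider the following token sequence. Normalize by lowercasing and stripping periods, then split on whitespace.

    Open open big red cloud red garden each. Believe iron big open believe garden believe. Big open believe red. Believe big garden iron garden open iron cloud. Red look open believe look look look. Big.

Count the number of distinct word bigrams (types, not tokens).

28

35 tokens → 34 bigram windows in total.
Repeated bigrams (each contributes count−1 duplicates):
  open believe: 3
  believe big: 2
  big open: 2
  cloud red: 2
  look look: 2
6 duplicate windows → 34 − 6 = 28 distinct.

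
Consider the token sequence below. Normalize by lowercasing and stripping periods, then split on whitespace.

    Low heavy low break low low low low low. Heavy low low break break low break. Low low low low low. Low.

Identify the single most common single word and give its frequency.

"low", 16 times

Unigram frequencies (highest first):
  low: 16
  break: 4
  heavy: 2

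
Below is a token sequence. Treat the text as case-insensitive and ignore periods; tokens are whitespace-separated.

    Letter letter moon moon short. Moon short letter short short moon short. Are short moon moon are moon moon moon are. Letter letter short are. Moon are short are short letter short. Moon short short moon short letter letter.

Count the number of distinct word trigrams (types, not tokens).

39 tokens → 37 trigram windows in total.
Repeated trigrams (each contributes count−1 duplicates):
  short moon short: 4
  moon moon are: 2
  moon short letter: 2
  short are short: 2
  short letter short: 2
  short short moon: 2
8 duplicate windows → 37 − 8 = 29 distinct.

29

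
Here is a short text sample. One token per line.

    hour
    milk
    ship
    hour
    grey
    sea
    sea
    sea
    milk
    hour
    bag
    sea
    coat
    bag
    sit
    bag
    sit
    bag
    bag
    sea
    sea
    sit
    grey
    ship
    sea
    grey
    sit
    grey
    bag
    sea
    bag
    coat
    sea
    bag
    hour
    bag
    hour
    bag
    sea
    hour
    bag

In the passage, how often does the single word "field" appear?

Scanning the 41 tokens for "field":
  (none found)

0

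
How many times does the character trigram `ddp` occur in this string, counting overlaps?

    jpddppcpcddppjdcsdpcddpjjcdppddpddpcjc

Sliding a length-3 window over the 38 characters (36 positions):
  position 3–5: ddp
  position 10–12: ddp
  position 21–23: ddp
  position 30–32: ddp
  position 33–35: ddp

5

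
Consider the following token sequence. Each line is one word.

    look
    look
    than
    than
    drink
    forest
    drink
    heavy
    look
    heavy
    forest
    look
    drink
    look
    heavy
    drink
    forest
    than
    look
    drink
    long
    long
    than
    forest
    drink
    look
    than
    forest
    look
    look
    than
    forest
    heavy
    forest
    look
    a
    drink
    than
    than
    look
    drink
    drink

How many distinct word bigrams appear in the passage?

42 tokens → 41 bigram windows in total.
Repeated bigrams (each contributes count−1 duplicates):
  forest look: 3
  look drink: 3
  look than: 3
  than forest: 3
  drink forest: 2
  drink look: 2
  forest drink: 2
  heavy forest: 2
  … (4 more repeated)
16 duplicate windows → 41 − 16 = 25 distinct.

25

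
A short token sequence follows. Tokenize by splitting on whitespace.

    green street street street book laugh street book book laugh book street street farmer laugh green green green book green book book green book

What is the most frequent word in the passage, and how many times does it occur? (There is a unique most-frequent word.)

"book", 8 times

Unigram frequencies (highest first):
  book: 8
  green: 6
  street: 6
  laugh: 3
  farmer: 1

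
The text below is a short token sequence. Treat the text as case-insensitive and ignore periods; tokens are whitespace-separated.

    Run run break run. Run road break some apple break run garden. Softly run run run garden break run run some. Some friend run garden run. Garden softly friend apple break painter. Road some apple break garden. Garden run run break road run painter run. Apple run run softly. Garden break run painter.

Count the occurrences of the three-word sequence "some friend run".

Scanning the 51 overlapping trigram windows for "some friend run":
  position 22–24: some friend run

1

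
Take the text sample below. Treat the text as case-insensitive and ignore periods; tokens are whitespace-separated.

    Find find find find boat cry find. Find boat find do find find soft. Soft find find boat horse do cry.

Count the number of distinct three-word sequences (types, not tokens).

16

21 tokens → 19 trigram windows in total.
Repeated trigrams (each contributes count−1 duplicates):
  find find boat: 3
  find find find: 2
3 duplicate windows → 19 − 3 = 16 distinct.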